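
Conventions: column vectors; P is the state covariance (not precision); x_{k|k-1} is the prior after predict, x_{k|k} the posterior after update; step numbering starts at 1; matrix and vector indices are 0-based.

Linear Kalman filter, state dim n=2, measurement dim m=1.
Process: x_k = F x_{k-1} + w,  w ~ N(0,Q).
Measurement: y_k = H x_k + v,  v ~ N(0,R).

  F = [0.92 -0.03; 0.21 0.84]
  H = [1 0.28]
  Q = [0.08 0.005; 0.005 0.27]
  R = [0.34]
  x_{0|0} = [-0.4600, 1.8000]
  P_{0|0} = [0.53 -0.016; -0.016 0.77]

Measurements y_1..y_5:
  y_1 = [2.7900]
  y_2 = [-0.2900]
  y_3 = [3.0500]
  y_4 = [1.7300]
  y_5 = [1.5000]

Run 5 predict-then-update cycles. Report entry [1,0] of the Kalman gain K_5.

step 1: x^-=[-0.4772, 1.4154]  P^-=[0.5302 0.0757; 0.0757 0.8310]  S=[0.9777]  K=[0.5639; 0.3154]  nu=[2.8709]  x^+=[1.1418, 2.3210]  P^+=[0.2192 -0.0982; -0.0982 0.7338]
step 2: x^-=[0.9808, 2.1894]  P^-=[0.2716 -0.0464; -0.0464 0.7628]  S=[0.6455]  K=[0.4007; 0.2590]  nu=[-1.8838]  x^+=[0.2259, 1.7015]  P^+=[0.1680 -0.1134; -0.1134 0.7195]
step 3: x^-=[0.1568, 1.4767]  P^-=[0.2291 -0.0676; -0.0676 0.7451]  S=[0.5897]  K=[0.3564; 0.2392]  nu=[2.4797]  x^+=[1.0406, 2.0698]  P^+=[0.1542 -0.1179; -0.1179 0.7113]
step 4: x^-=[0.8953, 1.9572]  P^-=[0.2176 -0.0735; -0.0735 0.7371]  S=[0.5743]  K=[0.3432; 0.2315]  nu=[0.2867]  x^+=[0.9937, 2.0235]  P^+=[0.1500 -0.1191; -0.1191 0.7064]
step 5: x^-=[0.8535, 1.9084]  P^-=[0.2142 -0.0751; -0.0751 0.7330]  S=[0.5696]  K=[0.3391; 0.2285]  nu=[0.1122]  x^+=[0.8915, 1.9340]  P^+=[0.1487 -0.1192; -0.1192 0.7033]

K[1,0] = 0.2285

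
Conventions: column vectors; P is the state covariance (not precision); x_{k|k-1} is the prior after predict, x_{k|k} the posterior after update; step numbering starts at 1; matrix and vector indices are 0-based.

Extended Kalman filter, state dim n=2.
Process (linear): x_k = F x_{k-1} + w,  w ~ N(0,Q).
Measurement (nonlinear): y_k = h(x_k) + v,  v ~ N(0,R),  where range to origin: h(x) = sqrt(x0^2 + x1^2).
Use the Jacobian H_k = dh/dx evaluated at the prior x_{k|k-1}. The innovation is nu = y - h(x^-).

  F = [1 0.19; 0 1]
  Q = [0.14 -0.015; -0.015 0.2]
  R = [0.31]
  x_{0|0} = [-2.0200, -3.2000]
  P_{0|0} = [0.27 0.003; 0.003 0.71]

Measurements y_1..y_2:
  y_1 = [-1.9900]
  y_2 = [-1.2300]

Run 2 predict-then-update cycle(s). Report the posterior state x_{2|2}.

step 1: x^-=[-2.6280, -3.2000]  P^-=[0.4368 0.1229; 0.1229 0.9100]  H_jac=[-0.6347 -0.7728]  S=[1.1499]  K=[-0.3236; -0.6794]  nu=[-6.1308]  x^+=[-0.6438, 0.9651]  P^+=[0.3163 -0.1299; -0.1299 0.3792]
step 2: x^-=[-0.4604, 0.9651]  P^-=[0.4206 -0.0729; -0.0729 0.5792]  H_jac=[-0.4306 0.9026]  S=[0.9165]  K=[-0.2694; 0.6047]  nu=[-2.2993]  x^+=[0.1590, -0.4252]  P^+=[0.3541 0.0764; 0.0764 0.2441]

x_post = [0.1590, -0.4252]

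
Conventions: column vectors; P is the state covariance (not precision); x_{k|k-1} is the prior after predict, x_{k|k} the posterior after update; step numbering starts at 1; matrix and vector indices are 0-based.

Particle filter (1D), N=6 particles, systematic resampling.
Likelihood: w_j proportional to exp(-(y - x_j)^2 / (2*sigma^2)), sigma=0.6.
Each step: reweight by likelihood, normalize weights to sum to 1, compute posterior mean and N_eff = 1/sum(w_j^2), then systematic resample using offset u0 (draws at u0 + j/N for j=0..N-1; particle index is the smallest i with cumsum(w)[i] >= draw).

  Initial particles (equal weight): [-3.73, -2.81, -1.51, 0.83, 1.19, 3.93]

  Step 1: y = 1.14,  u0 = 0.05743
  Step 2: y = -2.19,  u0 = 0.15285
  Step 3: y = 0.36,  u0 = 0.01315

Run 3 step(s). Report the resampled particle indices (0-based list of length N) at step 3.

step 1: w=[0.0000, 0.0000, 0.0000, 0.4675, 0.5324, 0.0000]  mean=1.0216  Neff=1.9918  idx=[3, 3, 3, 4, 4, 4]
step 2: w=[0.3203, 0.3203, 0.3203, 0.0131, 0.0131, 0.0131]  mean=0.8441  Neff=3.2442  idx=[0, 0, 1, 2, 2, 4]
step 3: w=[0.1811, 0.1811, 0.1811, 0.1811, 0.1811, 0.0945]  mean=0.8640  Neff=5.7834  idx=[0, 0, 1, 2, 3, 4]

resampled_idx = [0, 0, 1, 2, 3, 4]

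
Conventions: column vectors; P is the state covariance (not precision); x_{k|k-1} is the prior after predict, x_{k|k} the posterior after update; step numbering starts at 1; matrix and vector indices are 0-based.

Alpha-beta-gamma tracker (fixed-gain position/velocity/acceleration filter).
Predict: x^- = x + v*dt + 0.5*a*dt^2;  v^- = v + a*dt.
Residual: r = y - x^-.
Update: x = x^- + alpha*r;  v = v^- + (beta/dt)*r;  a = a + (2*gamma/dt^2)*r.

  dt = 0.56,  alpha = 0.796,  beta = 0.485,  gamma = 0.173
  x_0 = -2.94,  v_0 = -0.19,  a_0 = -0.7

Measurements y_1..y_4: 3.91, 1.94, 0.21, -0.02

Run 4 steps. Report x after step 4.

x_post = 0.2660

step 1: x_pred=-3.1562  r=7.0662  x^+=2.4685  v^+=5.5378  a^+=7.0962
step 2: x_pred=6.6824  r=-4.7424  x^+=2.9074  v^+=5.4045  a^+=1.8639
step 3: x_pred=6.2262  r=-6.0162  x^+=1.4373  v^+=1.2378  a^+=-4.7739
step 4: x_pred=1.3819  r=-1.4019  x^+=0.2660  v^+=-2.6497  a^+=-6.3206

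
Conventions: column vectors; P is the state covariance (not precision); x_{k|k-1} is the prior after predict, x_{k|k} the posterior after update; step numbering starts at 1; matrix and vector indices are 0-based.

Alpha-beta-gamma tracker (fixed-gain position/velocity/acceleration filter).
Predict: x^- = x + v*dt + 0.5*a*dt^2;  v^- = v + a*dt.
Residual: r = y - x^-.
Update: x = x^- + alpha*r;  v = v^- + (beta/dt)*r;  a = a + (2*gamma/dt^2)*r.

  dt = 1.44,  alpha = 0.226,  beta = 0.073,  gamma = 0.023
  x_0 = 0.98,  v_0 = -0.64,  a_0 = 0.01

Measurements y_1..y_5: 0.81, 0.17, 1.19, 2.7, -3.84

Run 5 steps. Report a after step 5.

a_post = 0.0897

step 1: x_pred=0.0688  r=0.7412  x^+=0.2363  v^+=-0.5880  a^+=0.0264
step 2: x_pred=-0.5831  r=0.7531  x^+=-0.4129  v^+=-0.5118  a^+=0.0431
step 3: x_pred=-1.1051  r=2.2951  x^+=-0.5864  v^+=-0.3333  a^+=0.0941
step 4: x_pred=-0.9688  r=3.6688  x^+=-0.1397  v^+=-0.0119  a^+=0.1754
step 5: x_pred=0.0252  r=-3.8652  x^+=-0.8483  v^+=0.0449  a^+=0.0897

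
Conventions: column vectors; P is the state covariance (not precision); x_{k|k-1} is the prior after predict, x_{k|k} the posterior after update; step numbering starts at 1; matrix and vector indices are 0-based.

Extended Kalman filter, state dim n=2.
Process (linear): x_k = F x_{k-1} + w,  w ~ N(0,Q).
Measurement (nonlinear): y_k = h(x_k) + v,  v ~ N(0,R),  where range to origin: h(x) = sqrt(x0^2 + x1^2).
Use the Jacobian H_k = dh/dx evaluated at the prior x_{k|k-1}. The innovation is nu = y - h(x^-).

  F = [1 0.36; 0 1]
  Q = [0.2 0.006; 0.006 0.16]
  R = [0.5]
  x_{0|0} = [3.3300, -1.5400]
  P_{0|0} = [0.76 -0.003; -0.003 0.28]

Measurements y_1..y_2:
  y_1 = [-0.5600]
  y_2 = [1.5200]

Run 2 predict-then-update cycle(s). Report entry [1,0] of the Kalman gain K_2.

K[1,0] = -0.5389

step 1: x^-=[2.7756, -1.5400]  P^-=[0.9941 0.1038; 0.1038 0.4400]  H_jac=[0.8744 -0.4852]  S=[1.2756]  K=[0.6420; -0.0962]  nu=[-3.7342]  x^+=[0.3783, -1.1808]  P^+=[0.4684 0.1826; 0.1826 0.4282]
step 2: x^-=[-0.0468, -1.1808]  P^-=[0.8553 0.3427; 0.3427 0.5882]  H_jac=[-0.0396 -0.9992]  S=[1.1157]  K=[-0.3373; -0.5389]  nu=[0.3383]  x^+=[-0.1609, -1.3631]  P^+=[0.7284 0.1399; 0.1399 0.2641]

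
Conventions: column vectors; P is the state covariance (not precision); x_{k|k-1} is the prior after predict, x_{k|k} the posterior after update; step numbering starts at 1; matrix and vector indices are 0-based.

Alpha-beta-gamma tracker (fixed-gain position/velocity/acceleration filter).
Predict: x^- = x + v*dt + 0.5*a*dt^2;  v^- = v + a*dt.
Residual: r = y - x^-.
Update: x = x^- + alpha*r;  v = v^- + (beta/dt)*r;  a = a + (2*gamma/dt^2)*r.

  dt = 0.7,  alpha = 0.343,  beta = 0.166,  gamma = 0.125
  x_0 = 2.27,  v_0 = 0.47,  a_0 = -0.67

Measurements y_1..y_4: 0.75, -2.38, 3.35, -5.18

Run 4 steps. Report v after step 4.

step 1: x_pred=2.4349  r=-1.6849  x^+=1.8569  v^+=-0.3986  a^+=-1.5296
step 2: x_pred=1.2032  r=-3.5832  x^+=-0.0258  v^+=-2.3190  a^+=-3.3578
step 3: x_pred=-2.4718  r=5.8218  x^+=-0.4749  v^+=-3.2889  a^+=-0.3875
step 4: x_pred=-2.8721  r=-2.3079  x^+=-3.6637  v^+=-4.1074  a^+=-1.5650

v_post = -4.1074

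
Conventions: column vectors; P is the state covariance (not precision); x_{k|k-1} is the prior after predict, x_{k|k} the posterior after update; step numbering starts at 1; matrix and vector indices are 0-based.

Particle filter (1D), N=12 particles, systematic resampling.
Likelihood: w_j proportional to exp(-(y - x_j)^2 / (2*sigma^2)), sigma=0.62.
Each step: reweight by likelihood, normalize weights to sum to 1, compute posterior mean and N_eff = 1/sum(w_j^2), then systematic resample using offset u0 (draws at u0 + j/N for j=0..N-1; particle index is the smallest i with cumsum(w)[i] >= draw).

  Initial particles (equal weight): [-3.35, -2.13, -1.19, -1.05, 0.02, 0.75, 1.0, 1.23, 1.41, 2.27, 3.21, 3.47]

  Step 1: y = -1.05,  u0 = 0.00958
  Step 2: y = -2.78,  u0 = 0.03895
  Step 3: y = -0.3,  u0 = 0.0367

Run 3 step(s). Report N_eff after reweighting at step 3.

step 1: w=[0.0004, 0.0898, 0.3993, 0.4096, 0.0924, 0.0061, 0.0017, 0.0005, 0.0002, 0.0000, 0.0000, 0.0000]  mean=-1.0891  Neff=2.9080  idx=[1, 2, 2, 2, 2, 2, 3, 3, 3, 3, 3, 4]
step 2: w=[0.6667, 0.0431, 0.0431, 0.0431, 0.0431, 0.0431, 0.0235, 0.0235, 0.0235, 0.0235, 0.0235, 0.0000]  mean=-1.8002  Neff=2.1902  idx=[0, 0, 0, 0, 0, 0, 0, 0, 1, 3, 5, 9]
step 3: w=[0.0078, 0.0078, 0.0078, 0.0078, 0.0078, 0.0078, 0.0078, 0.0078, 0.2157, 0.2157, 0.2157, 0.2908]  mean=-1.2076  Neff=4.4513  idx=[4, 8, 8, 9, 9, 9, 10, 10, 10, 11, 11, 11]

N_eff = 4.4513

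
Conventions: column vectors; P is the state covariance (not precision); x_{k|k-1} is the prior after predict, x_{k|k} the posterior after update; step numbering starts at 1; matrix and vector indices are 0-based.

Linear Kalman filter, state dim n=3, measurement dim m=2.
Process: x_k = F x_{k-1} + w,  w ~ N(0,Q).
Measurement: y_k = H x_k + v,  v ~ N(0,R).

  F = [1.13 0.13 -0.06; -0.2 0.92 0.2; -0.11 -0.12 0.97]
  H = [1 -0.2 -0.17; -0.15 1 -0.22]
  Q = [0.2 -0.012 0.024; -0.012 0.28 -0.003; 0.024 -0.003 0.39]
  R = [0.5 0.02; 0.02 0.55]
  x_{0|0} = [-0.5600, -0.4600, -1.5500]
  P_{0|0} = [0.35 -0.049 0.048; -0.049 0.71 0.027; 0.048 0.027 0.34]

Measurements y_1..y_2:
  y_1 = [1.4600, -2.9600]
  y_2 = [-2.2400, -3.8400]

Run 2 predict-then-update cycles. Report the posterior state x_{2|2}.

step 1: x^-=[-0.5996, -0.6212, -1.3867]  P^-=[0.6388 -0.0493 0.0135; -0.0493 0.9327 0.0091; 0.0135 0.0091 0.7065]  S=[1.2123 -0.2905; -0.2905 1.5429]  K=[0.5343 0.0046; -0.0525 0.5981; -0.1178 -0.1183]  nu=[1.6996, -2.7338]  x^+=[0.2959, -2.3455, -1.2635]  P^+=[0.2941 0.0732 0.0721; 0.0732 0.3592 0.0922; 0.0721 0.0922 0.6762]
step 2: x^-=[0.1052, -2.4697, -0.9766]  P^-=[0.5944 0.0450 0.0233; 0.0450 0.6240 0.1538; 0.0233 0.1538 1.0001]  S=[1.1328 -0.1341; -0.1341 1.1561]  K=[0.5153 0.0172; -0.0342 0.5007; -0.1661 -0.0796]  nu=[-3.0052, -1.5693]  x^+=[-1.4703, -3.1526, -0.3527]  P^+=[0.2956 0.0896 0.1160; 0.0896 0.3283 0.1826; 0.1160 0.1826 0.9651]

x_post = [-1.4703, -3.1526, -0.3527]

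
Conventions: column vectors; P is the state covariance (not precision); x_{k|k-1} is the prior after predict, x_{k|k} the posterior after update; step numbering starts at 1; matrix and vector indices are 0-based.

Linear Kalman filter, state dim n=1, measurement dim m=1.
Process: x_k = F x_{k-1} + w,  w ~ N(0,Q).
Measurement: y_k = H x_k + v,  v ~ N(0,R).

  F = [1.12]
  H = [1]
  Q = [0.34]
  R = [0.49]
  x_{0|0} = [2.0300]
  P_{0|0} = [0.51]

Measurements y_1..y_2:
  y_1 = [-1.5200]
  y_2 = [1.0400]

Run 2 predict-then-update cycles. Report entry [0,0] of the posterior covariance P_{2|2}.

step 1: x^-=[2.2736]  P^-=[0.9797]  S=[1.4697]  K=[0.6666]  nu=[-3.7936]  x^+=[-0.2552]  P^+=[0.3266]
step 2: x^-=[-0.2859]  P^-=[0.7497]  S=[1.2397]  K=[0.6048]  nu=[1.3259]  x^+=[0.5160]  P^+=[0.2963]

P_post[0,0] = 0.2963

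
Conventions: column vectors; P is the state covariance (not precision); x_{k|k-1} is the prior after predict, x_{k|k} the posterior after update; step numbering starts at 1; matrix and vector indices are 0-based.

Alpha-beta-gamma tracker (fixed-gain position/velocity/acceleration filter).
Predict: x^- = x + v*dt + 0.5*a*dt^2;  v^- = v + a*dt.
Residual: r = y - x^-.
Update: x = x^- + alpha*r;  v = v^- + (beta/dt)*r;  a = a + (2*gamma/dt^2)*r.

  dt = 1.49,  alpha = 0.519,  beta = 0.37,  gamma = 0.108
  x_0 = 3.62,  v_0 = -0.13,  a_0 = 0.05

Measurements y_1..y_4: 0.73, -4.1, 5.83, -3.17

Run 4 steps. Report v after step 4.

v_post = -0.5074

step 1: x_pred=3.4818  r=-2.7518  x^+=2.0536  v^+=-0.7388  a^+=-0.2177
step 2: x_pred=0.7111  r=-4.8111  x^+=-1.7859  v^+=-2.2579  a^+=-0.6858
step 3: x_pred=-5.9115  r=11.7415  x^+=0.1823  v^+=-0.3641  a^+=0.4566
step 4: x_pred=0.1466  r=-3.3166  x^+=-1.5747  v^+=-0.5074  a^+=0.1339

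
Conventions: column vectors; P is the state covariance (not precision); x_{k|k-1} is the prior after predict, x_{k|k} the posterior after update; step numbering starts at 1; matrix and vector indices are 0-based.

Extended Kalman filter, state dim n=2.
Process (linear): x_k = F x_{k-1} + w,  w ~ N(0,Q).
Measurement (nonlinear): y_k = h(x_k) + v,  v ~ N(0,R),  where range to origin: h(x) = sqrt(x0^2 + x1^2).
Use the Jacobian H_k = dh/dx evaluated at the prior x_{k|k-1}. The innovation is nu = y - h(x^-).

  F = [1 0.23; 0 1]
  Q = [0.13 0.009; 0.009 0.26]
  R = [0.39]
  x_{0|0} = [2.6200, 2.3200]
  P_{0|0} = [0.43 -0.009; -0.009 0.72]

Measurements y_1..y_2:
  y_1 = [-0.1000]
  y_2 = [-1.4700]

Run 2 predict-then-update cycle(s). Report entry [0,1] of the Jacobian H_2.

H_jac[0,1] = 0.0557

step 1: x^-=[3.1536, 2.3200]  P^-=[0.5939 0.1656; 0.1656 0.9800]  H_jac=[0.8055 0.5926]  S=[1.2776]  K=[0.4513; 0.5590]  nu=[-4.0150]  x^+=[1.3417, 0.0758]  P^+=[0.3338 -0.1567; -0.1567 0.5808]
step 2: x^-=[1.3591, 0.0758]  P^-=[0.4224 -0.0141; -0.0141 0.8408]  H_jac=[0.9984 0.0557]  S=[0.8121]  K=[0.5183; 0.0403]  nu=[-2.8312]  x^+=[-0.1085, -0.0384]  P^+=[0.2042 -0.0311; -0.0311 0.8395]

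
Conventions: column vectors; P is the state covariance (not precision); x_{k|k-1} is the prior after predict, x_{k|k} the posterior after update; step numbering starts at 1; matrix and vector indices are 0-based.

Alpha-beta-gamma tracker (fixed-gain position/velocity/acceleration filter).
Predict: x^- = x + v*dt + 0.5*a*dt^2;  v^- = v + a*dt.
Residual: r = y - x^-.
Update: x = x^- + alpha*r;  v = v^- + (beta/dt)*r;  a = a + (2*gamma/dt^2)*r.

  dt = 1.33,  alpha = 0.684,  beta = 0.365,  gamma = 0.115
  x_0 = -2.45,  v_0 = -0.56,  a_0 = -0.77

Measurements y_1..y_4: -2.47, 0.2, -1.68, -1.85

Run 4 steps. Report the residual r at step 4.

step 1: x_pred=-3.8758  r=1.4058  x^+=-2.9142  v^+=-1.1983  a^+=-0.5872
step 2: x_pred=-5.0273  r=5.2273  x^+=-1.4518  v^+=-0.5447  a^+=0.0925
step 3: x_pred=-2.0945  r=0.4145  x^+=-1.8110  v^+=-0.3080  a^+=0.1464
step 4: x_pred=-2.0911  r=0.2411  x^+=-1.9262  v^+=-0.0471  a^+=0.1777

resid = 0.2411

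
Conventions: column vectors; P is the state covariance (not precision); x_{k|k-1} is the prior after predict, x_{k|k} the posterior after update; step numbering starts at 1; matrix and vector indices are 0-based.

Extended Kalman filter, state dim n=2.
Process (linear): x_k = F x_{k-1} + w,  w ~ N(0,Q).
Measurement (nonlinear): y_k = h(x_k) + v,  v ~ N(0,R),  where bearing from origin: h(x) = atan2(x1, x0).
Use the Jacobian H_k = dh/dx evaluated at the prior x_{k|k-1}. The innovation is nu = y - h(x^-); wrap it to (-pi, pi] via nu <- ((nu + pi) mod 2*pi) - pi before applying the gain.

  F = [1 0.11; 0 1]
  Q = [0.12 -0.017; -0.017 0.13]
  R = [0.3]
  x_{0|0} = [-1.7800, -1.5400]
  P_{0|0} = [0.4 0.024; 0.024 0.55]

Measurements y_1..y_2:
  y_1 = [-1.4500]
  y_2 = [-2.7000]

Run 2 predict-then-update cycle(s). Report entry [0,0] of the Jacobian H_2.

H_jac[0,0] = 0.2644

step 1: x^-=[-1.9494, -1.5400]  P^-=[0.5319 0.0675; 0.0675 0.6800]  H_jac=[0.2495 -0.3159]  S=[0.3903]  K=[0.2854; -0.5071]  nu=[1.0230]  x^+=[-1.6574, -2.0588]  P^+=[0.5001 0.1240; 0.1240 0.5796]
step 2: x^-=[-1.8839, -2.0588]  P^-=[0.6544 0.1708; 0.1708 0.7096]  H_jac=[0.2644 -0.2419]  S=[0.3654]  K=[0.3604; -0.3462]  nu=[-0.3881]  x^+=[-2.0238, -1.9244]  P^+=[0.6070 0.2164; 0.2164 0.6658]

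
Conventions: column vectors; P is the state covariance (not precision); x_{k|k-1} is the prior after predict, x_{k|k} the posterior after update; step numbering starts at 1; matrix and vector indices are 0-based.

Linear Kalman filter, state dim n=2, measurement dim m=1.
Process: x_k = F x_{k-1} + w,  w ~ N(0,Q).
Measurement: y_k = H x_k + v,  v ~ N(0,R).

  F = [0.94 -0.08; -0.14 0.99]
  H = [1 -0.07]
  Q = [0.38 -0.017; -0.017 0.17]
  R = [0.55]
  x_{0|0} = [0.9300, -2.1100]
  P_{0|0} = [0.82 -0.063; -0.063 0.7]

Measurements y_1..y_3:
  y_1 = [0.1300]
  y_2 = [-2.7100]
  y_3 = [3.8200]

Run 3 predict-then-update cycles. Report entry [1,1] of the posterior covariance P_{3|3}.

step 1: x^-=[1.0430, -2.2191]  P^-=[1.1185 -0.2397; -0.2397 0.8896]  S=[1.7064]  K=[0.6653; -0.1770]  nu=[-1.0683]  x^+=[0.3322, -2.0301]  P^+=[0.3632 -0.0388; -0.0388 0.8362]
step 2: x^-=[0.4747, -2.0563]  P^-=[0.7121 -0.1676; -0.1676 1.0074]  S=[1.2905]  K=[0.5609; -0.1845]  nu=[-3.3286]  x^+=[-1.3923, -1.4422]  P^+=[0.3061 -0.0340; -0.0340 0.9635]
step 3: x^-=[-1.1934, -1.2328]  P^-=[0.6618 -0.1656; -0.1656 1.1297]  S=[1.2405]  K=[0.5428; -0.1973]  nu=[4.9271]  x^+=[1.4811, -2.2048]  P^+=[0.2963 -0.0328; -0.0328 1.0815]

P_post[1,1] = 1.0815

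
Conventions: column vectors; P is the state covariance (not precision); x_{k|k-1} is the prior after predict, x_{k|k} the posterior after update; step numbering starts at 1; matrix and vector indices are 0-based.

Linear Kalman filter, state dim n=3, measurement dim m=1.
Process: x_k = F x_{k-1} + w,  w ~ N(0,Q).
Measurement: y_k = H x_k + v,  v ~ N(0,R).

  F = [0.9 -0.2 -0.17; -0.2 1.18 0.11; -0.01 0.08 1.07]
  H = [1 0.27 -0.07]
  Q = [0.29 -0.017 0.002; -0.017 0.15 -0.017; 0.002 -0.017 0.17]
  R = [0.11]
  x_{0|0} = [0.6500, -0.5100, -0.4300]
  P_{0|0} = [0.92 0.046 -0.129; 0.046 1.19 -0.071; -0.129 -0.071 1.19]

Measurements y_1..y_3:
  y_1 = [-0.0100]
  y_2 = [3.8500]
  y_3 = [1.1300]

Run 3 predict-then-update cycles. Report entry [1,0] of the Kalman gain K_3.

K[1,0] = -0.9685

step 1: x^-=[0.7601, -0.7791, -0.5074]  P^-=[1.1353 -0.4364 -0.3467; -0.4364 1.8237 0.1734; -0.3467 0.1734 1.5307]  S=[1.1921]  K=[0.8739; 0.0368; -0.3414]  nu=[-0.5953]  x^+=[0.2399, -0.8010, -0.3042]  P^+=[0.2249 -0.4747 0.0090; -0.4747 1.8221 0.1884; 0.0090 0.1884 1.3917]
step 2: x^-=[0.4278, -1.0266, -0.3919]  P^-=[0.7663 -1.0774 -0.3517; -1.0774 2.9855 0.5701; -0.3517 0.5701 1.8079]  S=[0.5486]  K=[0.9113; -0.5673; -0.5911]  nu=[3.6719]  x^+=[3.7740, -3.1097, -2.5624]  P^+=[0.3106 -0.7938 -0.0561; -0.7938 2.8089 0.3861; -0.0561 0.3861 1.6162]
step 3: x^-=[4.4542, -4.7061, -3.0283]  P^-=[1.0299 -1.7342 -0.5405; -1.7342 4.5705 0.9641; -0.5405 0.9641 2.1070]  S=[0.5861]  K=[1.0227; -0.9685; -0.7297]  nu=[-2.2655]  x^+=[2.1371, -2.5120, -1.3752]  P^+=[0.4168 -1.1536 -0.1031; -1.1536 4.0207 0.5499; -0.1031 0.5499 1.7949]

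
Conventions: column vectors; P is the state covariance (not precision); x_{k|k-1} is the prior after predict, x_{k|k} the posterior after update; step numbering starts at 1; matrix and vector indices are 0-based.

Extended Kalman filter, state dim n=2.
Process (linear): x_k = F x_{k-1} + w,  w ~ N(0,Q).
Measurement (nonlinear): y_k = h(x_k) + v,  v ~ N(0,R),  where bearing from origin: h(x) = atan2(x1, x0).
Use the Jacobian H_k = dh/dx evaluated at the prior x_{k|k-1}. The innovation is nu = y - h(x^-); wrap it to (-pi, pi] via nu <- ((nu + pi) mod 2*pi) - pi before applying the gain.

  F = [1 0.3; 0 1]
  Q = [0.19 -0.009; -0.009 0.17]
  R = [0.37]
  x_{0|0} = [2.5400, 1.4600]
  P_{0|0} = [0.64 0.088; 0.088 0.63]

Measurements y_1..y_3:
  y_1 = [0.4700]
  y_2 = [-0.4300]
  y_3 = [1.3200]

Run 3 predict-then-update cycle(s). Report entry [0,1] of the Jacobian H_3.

step 1: x^-=[2.9780, 1.4600]  P^-=[0.9395 0.2680; 0.2680 0.8000]  H_jac=[-0.1327 0.2707]  S=[0.4259]  K=[-0.1224; 0.4250]  nu=[0.0142]  x^+=[2.9763, 1.4660]  P^+=[0.9331 0.2902; 0.2902 0.7231]
step 2: x^-=[3.4161, 1.4660]  P^-=[1.3623 0.4981; 0.4981 0.8931]  H_jac=[-0.1061 0.2472]  S=[0.4138]  K=[-0.0517; 0.4058]  nu=[-0.8354]  x^+=[3.4593, 1.1270]  P^+=[1.3612 0.5068; 0.5068 0.8249]
step 3: x^-=[3.7974, 1.1270]  P^-=[1.9295 0.7452; 0.7452 0.9949]  H_jac=[-0.0718 0.2420]  S=[0.4123]  K=[0.1013; 0.4542]  nu=[1.0315]  x^+=[3.9019, 1.5955]  P^+=[1.9253 0.7263; 0.7263 0.9099]

H_jac[0,1] = 0.2420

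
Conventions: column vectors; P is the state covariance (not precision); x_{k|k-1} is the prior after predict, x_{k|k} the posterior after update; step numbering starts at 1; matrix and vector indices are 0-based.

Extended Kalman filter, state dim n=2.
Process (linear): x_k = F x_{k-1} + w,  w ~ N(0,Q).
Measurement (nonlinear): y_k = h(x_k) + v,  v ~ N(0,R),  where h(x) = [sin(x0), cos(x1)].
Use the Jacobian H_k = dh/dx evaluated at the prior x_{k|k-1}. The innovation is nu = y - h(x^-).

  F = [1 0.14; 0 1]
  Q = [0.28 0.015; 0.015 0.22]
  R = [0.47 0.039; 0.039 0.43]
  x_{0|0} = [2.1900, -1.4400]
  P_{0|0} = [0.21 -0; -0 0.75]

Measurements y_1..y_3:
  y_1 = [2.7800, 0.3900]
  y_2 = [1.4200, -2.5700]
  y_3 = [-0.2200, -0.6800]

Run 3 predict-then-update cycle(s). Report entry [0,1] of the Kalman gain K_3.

step 1: x^-=[1.9884, -1.4400]  P^-=[0.5047 0.1200; 0.1200 0.9700]  H_jac=[-0.4056 0.0000; 0.0000 0.9915]  S=[0.5530 -0.0093; -0.0093 1.3835]  K=[-0.3687 0.0835; -0.0764 0.6946]  nu=[1.8659, 0.2596]  x^+=[1.3220, -1.4022]  P^+=[0.4193 0.0217; 0.0217 0.2983]
step 2: x^-=[1.1257, -1.4022]  P^-=[0.7112 0.0785; 0.0785 0.5183]  H_jac=[0.4305 0.0000; 0.0000 0.9858]  S=[0.6018 0.0723; 0.0723 0.9337]  K=[0.5035 0.0439; -0.0097 0.5480]  nu=[0.5174, -2.7378]  x^+=[1.2661, -2.9074]  P^+=[0.5537 0.0391; 0.0391 0.2386]
step 3: x^-=[0.8591, -2.9074]  P^-=[0.8493 0.0875; 0.0875 0.4586]  H_jac=[0.6531 0.0000; 0.0000 0.2320]  S=[0.8323 0.0523; 0.0523 0.4547]  K=[0.6685 -0.0322; 0.0543 0.2278]  nu=[-0.9773, 0.2927]  x^+=[0.1964, -2.8938]  P^+=[0.4791 0.0527; 0.0527 0.4313]

K[0,1] = -0.0322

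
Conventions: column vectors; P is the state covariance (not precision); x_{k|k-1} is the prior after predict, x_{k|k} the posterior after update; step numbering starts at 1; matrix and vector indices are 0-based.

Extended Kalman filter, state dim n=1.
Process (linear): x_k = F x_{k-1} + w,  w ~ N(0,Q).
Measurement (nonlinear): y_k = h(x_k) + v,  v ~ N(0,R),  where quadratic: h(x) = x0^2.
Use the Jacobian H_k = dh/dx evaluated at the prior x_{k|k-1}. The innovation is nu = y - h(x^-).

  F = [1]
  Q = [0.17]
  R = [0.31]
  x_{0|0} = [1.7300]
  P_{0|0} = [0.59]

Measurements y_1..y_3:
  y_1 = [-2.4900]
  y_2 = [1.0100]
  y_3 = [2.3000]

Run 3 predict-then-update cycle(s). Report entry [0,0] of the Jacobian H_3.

step 1: x^-=[1.7300]  P^-=[0.7600]  H_jac=[3.4600]  S=[9.4084]  K=[0.2795]  nu=[-5.4829]  x^+=[0.1976]  P^+=[0.0250]
step 2: x^-=[0.1976]  P^-=[0.1950]  H_jac=[0.3951]  S=[0.3404]  K=[0.2264]  nu=[0.9710]  x^+=[0.4174]  P^+=[0.1776]
step 3: x^-=[0.4174]  P^-=[0.3476]  H_jac=[0.8347]  S=[0.5522]  K=[0.5254]  nu=[2.1258]  x^+=[1.5343]  P^+=[0.1951]

H_jac[0,0] = 0.8347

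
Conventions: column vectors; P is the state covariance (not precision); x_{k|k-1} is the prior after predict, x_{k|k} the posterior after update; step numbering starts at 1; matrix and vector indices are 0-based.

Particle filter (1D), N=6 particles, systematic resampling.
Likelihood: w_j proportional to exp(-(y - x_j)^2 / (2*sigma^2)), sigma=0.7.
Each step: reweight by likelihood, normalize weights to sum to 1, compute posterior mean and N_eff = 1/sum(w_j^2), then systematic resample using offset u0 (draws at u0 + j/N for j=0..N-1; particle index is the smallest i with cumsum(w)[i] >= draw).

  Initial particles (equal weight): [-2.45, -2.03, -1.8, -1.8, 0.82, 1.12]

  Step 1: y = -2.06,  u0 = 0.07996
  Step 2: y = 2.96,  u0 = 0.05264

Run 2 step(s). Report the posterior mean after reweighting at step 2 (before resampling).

step 1: w=[0.2300, 0.2684, 0.2507, 0.2507, 0.0001, 0.0000]  mean=-2.0111  Neff=3.9887  idx=[0, 1, 1, 2, 2, 3]
step 2: w=[0.0004, 0.0317, 0.0317, 0.3121, 0.3121, 0.3121]  mean=-1.8148  Neff=3.3987  idx=[2, 3, 4, 4, 5, 5]

post_mean = -1.8148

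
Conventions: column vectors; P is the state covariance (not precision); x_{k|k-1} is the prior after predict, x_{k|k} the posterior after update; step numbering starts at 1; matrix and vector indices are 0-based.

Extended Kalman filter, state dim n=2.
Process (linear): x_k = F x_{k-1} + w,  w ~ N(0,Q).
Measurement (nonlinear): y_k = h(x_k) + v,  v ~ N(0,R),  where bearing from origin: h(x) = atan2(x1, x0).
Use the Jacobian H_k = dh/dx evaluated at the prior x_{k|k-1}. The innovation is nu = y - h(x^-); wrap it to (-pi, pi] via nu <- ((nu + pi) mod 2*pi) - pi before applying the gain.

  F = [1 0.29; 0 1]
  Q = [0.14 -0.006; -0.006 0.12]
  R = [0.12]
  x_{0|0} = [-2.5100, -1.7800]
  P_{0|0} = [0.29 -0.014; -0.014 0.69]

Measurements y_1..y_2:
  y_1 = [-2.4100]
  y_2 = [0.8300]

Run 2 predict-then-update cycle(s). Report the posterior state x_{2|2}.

step 1: x^-=[-3.0262, -1.7800]  P^-=[0.4799 0.1801; 0.1801 0.8100]  H_jac=[0.1444 -0.2455]  S=[0.1661]  K=[0.1511; -1.0409]  nu=[0.1999]  x^+=[-2.9960, -1.9881]  P^+=[0.4761 0.2062; 0.2062 0.6301]
step 2: x^-=[-3.5725, -1.9881]  P^-=[0.7887 0.3829; 0.3829 0.7501]  H_jac=[0.1189 -0.2137]  S=[0.1460]  K=[0.0820; -0.7863]  nu=[-2.8194]  x^+=[-3.8036, 0.2289]  P^+=[0.7877 0.3923; 0.3923 0.6598]

x_post = [-3.8036, 0.2289]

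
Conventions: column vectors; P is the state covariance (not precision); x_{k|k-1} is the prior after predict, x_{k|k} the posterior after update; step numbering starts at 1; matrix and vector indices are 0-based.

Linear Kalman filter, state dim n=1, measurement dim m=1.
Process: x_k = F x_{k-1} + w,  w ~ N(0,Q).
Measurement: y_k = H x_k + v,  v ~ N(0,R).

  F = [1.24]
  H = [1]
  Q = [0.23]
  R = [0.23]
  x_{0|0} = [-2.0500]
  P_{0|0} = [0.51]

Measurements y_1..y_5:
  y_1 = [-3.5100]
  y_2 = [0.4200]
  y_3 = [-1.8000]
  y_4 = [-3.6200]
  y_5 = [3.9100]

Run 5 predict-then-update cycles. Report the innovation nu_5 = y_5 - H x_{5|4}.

step 1: x^-=[-2.5420]  P^-=[1.0142]  S=[1.2442]  K=[0.8151]  nu=[-0.9680]  x^+=[-3.3311]  P^+=[0.1875]
step 2: x^-=[-4.1305]  P^-=[0.5183]  S=[0.7483]  K=[0.6926]  nu=[4.5505]  x^+=[-0.9787]  P^+=[0.1593]
step 3: x^-=[-1.2136]  P^-=[0.4749]  S=[0.7049]  K=[0.6737]  nu=[-0.5864]  x^+=[-1.6087]  P^+=[0.1550]
step 4: x^-=[-1.9948]  P^-=[0.4683]  S=[0.6983]  K=[0.6706]  nu=[-1.6252]  x^+=[-3.0847]  P^+=[0.1542]
step 5: x^-=[-3.8250]  P^-=[0.4672]  S=[0.6972]  K=[0.6701]  nu=[7.7350]  x^+=[1.3582]  P^+=[0.1541]

innov = [7.7350]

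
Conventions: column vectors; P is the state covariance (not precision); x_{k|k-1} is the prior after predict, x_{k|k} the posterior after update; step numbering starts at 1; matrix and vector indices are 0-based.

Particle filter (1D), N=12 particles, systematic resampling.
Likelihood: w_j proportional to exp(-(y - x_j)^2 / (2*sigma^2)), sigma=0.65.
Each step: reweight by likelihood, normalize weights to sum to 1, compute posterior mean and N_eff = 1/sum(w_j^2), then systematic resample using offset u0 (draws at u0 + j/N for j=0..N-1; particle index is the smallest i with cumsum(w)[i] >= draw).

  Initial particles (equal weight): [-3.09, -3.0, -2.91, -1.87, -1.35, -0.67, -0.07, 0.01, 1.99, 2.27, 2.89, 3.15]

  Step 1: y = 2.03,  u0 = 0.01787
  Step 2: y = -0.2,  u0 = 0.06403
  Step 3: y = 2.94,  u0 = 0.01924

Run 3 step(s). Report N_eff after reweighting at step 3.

step 1: w=[0.0000, 0.0000, 0.0000, 0.0000, 0.0000, 0.0001, 0.0021, 0.0031, 0.3855, 0.3608, 0.1610, 0.0875]  mean=2.3268  Neff=3.2016  idx=[8, 8, 8, 8, 8, 9, 9, 9, 9, 10, 10, 11]
step 2: w=[0.1706, 0.1706, 0.1706, 0.1706, 0.1706, 0.0364, 0.0364, 0.0364, 0.0364, 0.0006, 0.0006, 0.0001]  mean=2.0320  Neff=6.6301  idx=[0, 0, 1, 1, 2, 2, 3, 3, 4, 4, 6, 8]
step 3: w=[0.0745, 0.0745, 0.0745, 0.0745, 0.0745, 0.0745, 0.0745, 0.0745, 0.0745, 0.0745, 0.1275, 0.1275]  mean=2.0614  Neff=11.3630  idx=[0, 1, 2, 3, 4, 5, 6, 8, 9, 10, 10, 11]

N_eff = 11.3630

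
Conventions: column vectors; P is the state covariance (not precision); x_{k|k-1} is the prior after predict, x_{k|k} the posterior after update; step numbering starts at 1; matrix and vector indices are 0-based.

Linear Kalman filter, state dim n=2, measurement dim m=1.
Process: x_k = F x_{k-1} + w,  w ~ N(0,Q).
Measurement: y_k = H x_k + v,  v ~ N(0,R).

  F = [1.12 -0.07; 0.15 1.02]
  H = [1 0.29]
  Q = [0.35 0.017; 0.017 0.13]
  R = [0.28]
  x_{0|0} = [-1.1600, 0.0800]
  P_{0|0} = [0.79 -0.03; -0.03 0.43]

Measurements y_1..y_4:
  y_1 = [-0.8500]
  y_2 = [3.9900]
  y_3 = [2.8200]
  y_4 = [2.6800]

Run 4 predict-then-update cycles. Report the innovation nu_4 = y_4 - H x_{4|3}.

step 1: x^-=[-1.3048, -0.0924]  P^-=[1.3478 0.0851; 0.0851 0.5860]  S=[1.7264]  K=[0.7950; 0.1477]  nu=[0.4816]  x^+=[-0.9219, -0.0213]  P^+=[0.2567 -0.1177; -0.1177 0.5483]
step 2: x^-=[-1.0311, -0.1600]  P^-=[0.6932 -0.1122; -0.1122 0.6702]  S=[0.9645]  K=[0.6850; 0.0852]  nu=[5.0675]  x^+=[2.4400, 0.2718]  P^+=[0.2407 -0.1685; -0.1685 0.6632]
step 3: x^-=[2.7138, 0.6432]  P^-=[0.6815 -0.1806; -0.1806 0.7739]  S=[0.9219]  K=[0.6825; 0.0475]  nu=[-0.0803]  x^+=[2.6590, 0.6394]  P^+=[0.2521 -0.2105; -0.2105 0.7718]
step 4: x^-=[2.9333, 1.0510]  P^-=[0.7031 -0.2340; -0.2340 0.8742]  S=[0.9209]  K=[0.6898; 0.0212]  nu=[-0.5581]  x^+=[2.5483, 1.0392]  P^+=[0.2649 -0.2475; -0.2475 0.8738]

innov = [-0.5581]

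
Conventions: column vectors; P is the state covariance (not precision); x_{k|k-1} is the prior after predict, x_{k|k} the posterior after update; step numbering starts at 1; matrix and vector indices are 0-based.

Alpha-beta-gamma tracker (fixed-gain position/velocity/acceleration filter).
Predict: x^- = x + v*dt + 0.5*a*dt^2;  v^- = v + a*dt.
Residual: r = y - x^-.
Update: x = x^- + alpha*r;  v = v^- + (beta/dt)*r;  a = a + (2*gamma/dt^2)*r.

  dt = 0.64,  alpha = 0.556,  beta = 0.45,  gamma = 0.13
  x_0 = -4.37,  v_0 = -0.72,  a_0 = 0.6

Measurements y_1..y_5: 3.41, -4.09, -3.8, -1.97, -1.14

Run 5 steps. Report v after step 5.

step 1: x_pred=-4.7079  r=8.1179  x^+=-0.1944  v^+=5.3719  a^+=5.7530
step 2: x_pred=4.4219  r=-8.5119  x^+=-0.3107  v^+=3.0689  a^+=0.3499
step 3: x_pred=1.7250  r=-5.5250  x^+=-1.3469  v^+=-0.5919  a^+=-3.1572
step 4: x_pred=-2.3723  r=0.4023  x^+=-2.1486  v^+=-2.3297  a^+=-2.9018
step 5: x_pred=-4.2339  r=3.0939  x^+=-2.5137  v^+=-2.0114  a^+=-0.9379

v_post = -2.0114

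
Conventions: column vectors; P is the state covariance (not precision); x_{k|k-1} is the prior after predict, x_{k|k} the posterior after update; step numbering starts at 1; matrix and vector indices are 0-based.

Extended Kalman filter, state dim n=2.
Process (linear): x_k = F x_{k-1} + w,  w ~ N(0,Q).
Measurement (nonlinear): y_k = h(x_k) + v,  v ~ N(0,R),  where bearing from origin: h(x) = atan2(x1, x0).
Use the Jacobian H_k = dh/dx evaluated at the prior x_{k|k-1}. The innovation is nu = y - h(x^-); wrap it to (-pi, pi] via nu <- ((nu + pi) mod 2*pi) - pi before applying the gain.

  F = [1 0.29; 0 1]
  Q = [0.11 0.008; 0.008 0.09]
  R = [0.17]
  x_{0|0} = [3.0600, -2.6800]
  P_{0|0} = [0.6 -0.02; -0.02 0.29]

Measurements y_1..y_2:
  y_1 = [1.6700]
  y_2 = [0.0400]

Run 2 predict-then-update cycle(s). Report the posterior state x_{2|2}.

step 1: x^-=[2.2828, -2.6800]  P^-=[0.7228 0.0721; 0.0721 0.3800]  H_jac=[0.2162 0.1842]  S=[0.2224]  K=[0.7624; 0.3848]  nu=[2.5353]  x^+=[4.2156, -1.7045]  P^+=[0.5935 0.0069; 0.0069 0.3471]
step 2: x^-=[3.7213, -1.7045]  P^-=[0.7367 0.1155; 0.1155 0.4371]  H_jac=[0.1017 0.2221]  S=[0.2044]  K=[0.4922; 0.5324]  nu=[0.4695]  x^+=[3.9524, -1.4545]  P^+=[0.6872 0.0619; 0.0619 0.3791]

x_post = [3.9524, -1.4545]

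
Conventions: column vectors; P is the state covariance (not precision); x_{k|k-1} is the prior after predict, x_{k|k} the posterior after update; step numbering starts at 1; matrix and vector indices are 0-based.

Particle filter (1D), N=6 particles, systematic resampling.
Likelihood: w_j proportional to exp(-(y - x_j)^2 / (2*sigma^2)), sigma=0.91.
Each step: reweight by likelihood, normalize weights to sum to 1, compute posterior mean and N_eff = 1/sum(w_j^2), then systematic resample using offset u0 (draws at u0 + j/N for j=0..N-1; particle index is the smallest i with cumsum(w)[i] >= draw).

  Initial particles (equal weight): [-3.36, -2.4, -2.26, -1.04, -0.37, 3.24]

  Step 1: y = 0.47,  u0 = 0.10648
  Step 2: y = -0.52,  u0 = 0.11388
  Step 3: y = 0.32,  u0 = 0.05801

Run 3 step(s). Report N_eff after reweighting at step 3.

N_eff = 5.4198

step 1: w=[0.0002, 0.0074, 0.0119, 0.2704, 0.6997, 0.0104]  mean=-0.5516  Neff=1.7762  idx=[3, 3, 4, 4, 4, 4]
step 2: w=[0.1505, 0.1505, 0.1748, 0.1748, 0.1748, 0.1748]  mean=-0.5716  Neff=5.9718  idx=[0, 1, 2, 3, 4, 5]
step 3: w=[0.0896, 0.0896, 0.2052, 0.2052, 0.2052, 0.2052]  mean=-0.4900  Neff=5.4198  idx=[0, 2, 3, 3, 4, 5]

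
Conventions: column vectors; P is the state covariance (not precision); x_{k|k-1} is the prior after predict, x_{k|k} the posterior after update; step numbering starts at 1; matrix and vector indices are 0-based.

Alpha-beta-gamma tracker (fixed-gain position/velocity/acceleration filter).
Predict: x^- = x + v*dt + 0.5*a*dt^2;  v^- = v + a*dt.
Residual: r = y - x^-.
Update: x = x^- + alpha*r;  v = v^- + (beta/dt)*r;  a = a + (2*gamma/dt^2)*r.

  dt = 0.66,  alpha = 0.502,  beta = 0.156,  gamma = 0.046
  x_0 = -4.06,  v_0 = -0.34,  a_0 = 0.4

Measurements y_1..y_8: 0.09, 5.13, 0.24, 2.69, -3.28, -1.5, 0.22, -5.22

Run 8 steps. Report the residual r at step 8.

resid = -4.7348

step 1: x_pred=-4.1973  r=4.2873  x^+=-2.0451  v^+=0.9374  a^+=1.3055
step 2: x_pred=-1.1421  r=6.2721  x^+=2.0065  v^+=3.2815  a^+=2.6302
step 3: x_pred=4.7451  r=-4.5051  x^+=2.4836  v^+=3.9525  a^+=1.6787
step 4: x_pred=5.4578  r=-2.7678  x^+=4.0684  v^+=4.4062  a^+=1.0941
step 5: x_pred=7.2148  r=-10.4948  x^+=1.9464  v^+=2.6478  a^+=-1.1224
step 6: x_pred=3.4495  r=-4.9495  x^+=0.9648  v^+=0.7371  a^+=-2.1678
step 7: x_pred=0.9792  r=-0.7592  x^+=0.5981  v^+=-0.8731  a^+=-2.3281
step 8: x_pred=-0.4852  r=-4.7348  x^+=-2.8621  v^+=-3.5288  a^+=-3.3281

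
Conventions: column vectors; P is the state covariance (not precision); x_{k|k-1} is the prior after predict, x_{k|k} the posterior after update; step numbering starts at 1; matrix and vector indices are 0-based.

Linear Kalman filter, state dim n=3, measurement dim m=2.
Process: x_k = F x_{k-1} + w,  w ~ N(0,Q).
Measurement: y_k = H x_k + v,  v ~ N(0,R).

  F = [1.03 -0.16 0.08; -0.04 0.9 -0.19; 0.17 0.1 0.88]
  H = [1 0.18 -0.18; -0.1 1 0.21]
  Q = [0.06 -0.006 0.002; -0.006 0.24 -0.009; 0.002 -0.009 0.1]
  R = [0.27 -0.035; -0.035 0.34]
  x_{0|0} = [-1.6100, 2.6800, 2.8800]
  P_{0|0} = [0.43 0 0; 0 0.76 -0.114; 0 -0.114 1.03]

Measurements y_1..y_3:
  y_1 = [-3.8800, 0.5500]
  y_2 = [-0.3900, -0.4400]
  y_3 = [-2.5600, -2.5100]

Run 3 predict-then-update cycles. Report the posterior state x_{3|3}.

step 1: x^-=[-1.8567, 1.9292, 2.5287]  P^-=[0.5452 -0.1605 0.1528; -0.1605 0.9325 -0.2039; 0.1528 -0.2039 0.8976]  S=[0.7749 -0.0494; -0.0494 1.2576]  K=[0.6231 -0.1210; 0.1030 0.7242; -0.0604 -0.0267]  nu=[-1.9154, -2.0959]  x^+=[-2.7965, 0.2140, 2.7004]  P^+=[0.2185 -0.0784 0.1774; -0.0784 0.2720 -0.1770; 0.1774 -0.1770 0.8940]
step 2: x^-=[-2.6986, -0.2087, 1.9224]  P^-=[0.3641 -0.1943 0.2796; -0.1943 0.5618 -0.2959; 0.2796 -0.2959 0.8206]  S=[0.5274 -0.0863; -0.0863 0.8444]  K=[0.5036 -0.1522; 0.0253 0.6173; 0.1218 -0.1671]  nu=[2.6922, -0.9049]  x^+=[-1.2049, -0.6991, 2.4014]  P^+=[0.1975 -0.0952 0.2169; -0.0952 0.2424 -0.2044; 0.2169 -0.2044 0.7857]
step 3: x^-=[-0.9371, -1.0373, 1.8385]  P^-=[0.3531 -0.2139 0.3075; -0.2139 0.5451 -0.3067; 0.3075 -0.3067 0.7423]  S=[0.4970 -0.0966; -0.0966 0.8224]  K=[0.4892 -0.1671; -0.0034 0.6101; 0.2005 -0.1972]  nu=[-1.1052, -1.9525]  x^+=[-1.1516, -2.2248, 2.0020]  P^+=[0.1954 -0.1004 0.2191; -0.1004 0.2386 -0.1955; 0.2191 -0.1955 0.6827]

x_post = [-1.1516, -2.2248, 2.0020]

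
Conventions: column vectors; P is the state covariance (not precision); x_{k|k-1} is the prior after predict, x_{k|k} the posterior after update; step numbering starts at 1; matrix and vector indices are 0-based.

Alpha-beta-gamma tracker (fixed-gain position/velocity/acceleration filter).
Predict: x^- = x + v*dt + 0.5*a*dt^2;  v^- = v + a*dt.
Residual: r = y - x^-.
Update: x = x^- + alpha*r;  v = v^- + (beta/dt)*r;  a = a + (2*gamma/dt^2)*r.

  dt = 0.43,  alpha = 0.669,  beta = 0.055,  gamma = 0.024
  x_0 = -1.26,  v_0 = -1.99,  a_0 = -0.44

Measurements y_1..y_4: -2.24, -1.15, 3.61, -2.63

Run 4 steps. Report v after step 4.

v_post = -1.0259

step 1: x_pred=-2.1564  r=-0.0836  x^+=-2.2123  v^+=-2.1899  a^+=-0.4617
step 2: x_pred=-3.1967  r=2.0467  x^+=-1.8274  v^+=-2.1266  a^+=0.0696
step 3: x_pred=-2.7355  r=6.3455  x^+=1.5096  v^+=-1.2851  a^+=1.7169
step 4: x_pred=1.1158  r=-3.7458  x^+=-1.3901  v^+=-1.0259  a^+=0.7445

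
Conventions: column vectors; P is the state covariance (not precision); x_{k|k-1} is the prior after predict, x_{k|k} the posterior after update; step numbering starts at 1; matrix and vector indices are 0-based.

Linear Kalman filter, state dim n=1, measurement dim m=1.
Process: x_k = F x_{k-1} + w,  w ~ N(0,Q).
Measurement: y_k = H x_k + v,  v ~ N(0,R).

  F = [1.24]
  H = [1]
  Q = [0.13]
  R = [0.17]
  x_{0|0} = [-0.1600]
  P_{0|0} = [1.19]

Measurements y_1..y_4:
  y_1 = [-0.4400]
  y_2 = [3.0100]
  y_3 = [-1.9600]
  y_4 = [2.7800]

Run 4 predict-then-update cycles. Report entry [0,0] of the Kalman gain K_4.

step 1: x^-=[-0.1984]  P^-=[1.9597]  S=[2.1297]  K=[0.9202]  nu=[-0.2416]  x^+=[-0.4207]  P^+=[0.1564]
step 2: x^-=[-0.5217]  P^-=[0.3705]  S=[0.5405]  K=[0.6855]  nu=[3.5317]  x^+=[1.8993]  P^+=[0.1165]
step 3: x^-=[2.3551]  P^-=[0.3092]  S=[0.4792]  K=[0.6452]  nu=[-4.3151]  x^+=[-0.4291]  P^+=[0.1097]
step 4: x^-=[-0.5321]  P^-=[0.2987]  S=[0.4687]  K=[0.6373]  nu=[3.3121]  x^+=[1.5786]  P^+=[0.1083]

K[0,0] = 0.6373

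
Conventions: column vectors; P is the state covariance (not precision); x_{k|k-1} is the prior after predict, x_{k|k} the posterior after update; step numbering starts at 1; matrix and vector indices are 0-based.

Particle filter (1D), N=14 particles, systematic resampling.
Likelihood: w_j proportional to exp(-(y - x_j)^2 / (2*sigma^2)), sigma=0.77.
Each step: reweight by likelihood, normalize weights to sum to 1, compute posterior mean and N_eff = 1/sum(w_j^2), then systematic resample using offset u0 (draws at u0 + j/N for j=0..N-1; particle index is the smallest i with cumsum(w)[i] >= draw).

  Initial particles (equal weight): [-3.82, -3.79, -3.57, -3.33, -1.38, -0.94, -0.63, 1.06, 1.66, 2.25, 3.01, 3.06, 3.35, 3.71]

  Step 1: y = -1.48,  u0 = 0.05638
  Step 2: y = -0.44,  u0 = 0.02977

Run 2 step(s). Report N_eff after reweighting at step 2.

step 1: w=[0.0041, 0.0046, 0.0104, 0.0230, 0.4091, 0.3226, 0.2243, 0.0018, 0.0001, 0.0000, 0.0000, 0.0000, 0.0000, 0.0000]  mean=-1.1537  Neff=3.1012  idx=[4, 4, 4, 4, 4, 4, 5, 5, 5, 5, 5, 6, 6, 6]
step 2: w=[0.0484, 0.0484, 0.0484, 0.0484, 0.0484, 0.0484, 0.0826, 0.0826, 0.0826, 0.0826, 0.0826, 0.0989, 0.0989, 0.0989]  mean=-0.9758  Neff=12.9036  idx=[0, 2, 3, 5, 6, 7, 8, 8, 9, 10, 11, 12, 12, 13]

N_eff = 12.9036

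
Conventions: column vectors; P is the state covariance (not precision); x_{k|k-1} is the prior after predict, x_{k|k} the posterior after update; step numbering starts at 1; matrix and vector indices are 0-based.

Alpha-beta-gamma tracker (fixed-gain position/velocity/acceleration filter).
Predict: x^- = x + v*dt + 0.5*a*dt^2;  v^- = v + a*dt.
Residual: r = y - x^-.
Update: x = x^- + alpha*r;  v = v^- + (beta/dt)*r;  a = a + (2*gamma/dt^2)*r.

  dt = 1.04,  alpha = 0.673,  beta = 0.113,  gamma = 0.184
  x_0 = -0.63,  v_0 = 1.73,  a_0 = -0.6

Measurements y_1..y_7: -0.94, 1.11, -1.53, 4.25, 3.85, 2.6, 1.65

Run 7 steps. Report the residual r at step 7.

step 1: x_pred=0.8447  r=-1.7847  x^+=-0.3564  v^+=0.9121  a^+=-1.2072
step 2: x_pred=-0.0607  r=1.1707  x^+=0.7272  v^+=-0.2162  a^+=-0.8089
step 3: x_pred=0.0648  r=-1.5948  x^+=-1.0085  v^+=-1.2308  a^+=-1.3515
step 4: x_pred=-3.0194  r=7.2694  x^+=1.8729  v^+=-1.8465  a^+=1.1218
step 5: x_pred=0.5592  r=3.2908  x^+=2.7739  v^+=-0.3223  a^+=2.2414
step 6: x_pred=3.6509  r=-1.0509  x^+=2.9436  v^+=1.8946  a^+=1.8839
step 7: x_pred=5.9328  r=-4.2828  x^+=3.0505  v^+=3.3885  a^+=0.4267

resid = -4.2828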